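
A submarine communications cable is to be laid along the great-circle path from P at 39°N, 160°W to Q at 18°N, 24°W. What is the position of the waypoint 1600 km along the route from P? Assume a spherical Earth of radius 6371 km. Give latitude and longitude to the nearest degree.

≈ 48°N, 145°W

The haversine formula gives a central angle δ ≈ 1.915 rad (109.7°) between the endpoints. The total great-circle distance is δ·R ≈ 1.915 × 6371 ≈ 12199 km, so the target fraction is f = 1600/12199 ≈ 0.131.
Interpolate at f ≈ 0.131 with slerp weights a = sin((1−f)δ)/sin δ ≈ 1.058, b = sin(fδ)/sin δ ≈ 0.264.
p = a·p₁ + b·p₂ ≈ (-0.543, -0.383, 0.747); φ = arcsin(p_z) ≈ 48.35°, λ = atan2(p_y, p_x) ≈ -144.79°.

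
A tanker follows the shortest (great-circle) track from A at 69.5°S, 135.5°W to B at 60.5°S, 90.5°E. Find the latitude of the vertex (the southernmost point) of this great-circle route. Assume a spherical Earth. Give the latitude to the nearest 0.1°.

The great circle lies in the plane with unit normal n̂ = (p₁ × p₂)/|p₁ × p₂|.
Here n̂_z ≈ -0.173; the vertex latitude is φ_max = arccos|n̂_z| ≈ 80.1°.
Check via Clairaut: cos φ_max = |cos φ₁| · sin C = cos(69.5°)·sin(150.5°) ≈ 0.173, again giving ≈ 80.1°.

≈ 80.1°S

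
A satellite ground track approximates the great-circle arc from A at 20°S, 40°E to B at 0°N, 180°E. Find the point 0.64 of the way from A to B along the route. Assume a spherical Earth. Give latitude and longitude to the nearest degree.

≈ 22°S, 135°E

Write both endpoints as unit vectors p₁, p₂ with components (cos φ cos λ, cos φ sin λ, sin φ).
The central angle between the endpoints is δ = arccos(p₁·p₂) ≈ 2.374 rad (136.0°).
Interpolate at f = 0.64 with slerp weights a = sin((1−f)δ)/sin δ ≈ 1.087, b = sin(fδ)/sin δ ≈ 1.439.
p = a·p₁ + b·p₂ ≈ (-0.656, 0.656, -0.372); φ = arcsin(p_z) ≈ -21.82°, λ = atan2(p_y, p_x) ≈ 135.00°.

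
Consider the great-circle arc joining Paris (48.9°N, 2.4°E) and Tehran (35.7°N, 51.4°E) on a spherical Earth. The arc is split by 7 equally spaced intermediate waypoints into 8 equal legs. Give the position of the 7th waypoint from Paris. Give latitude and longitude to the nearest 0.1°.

The haversine formula gives a central angle δ ≈ 0.660 rad (37.8°) between the endpoints.
Interpolate at f = 7/8 with slerp weights a = sin((1−f)δ)/sin δ ≈ 0.134, b = sin(fδ)/sin δ ≈ 0.890.
p = a·p₁ + b·p₂ ≈ (0.539, 0.569, 0.621); φ = arcsin(p_z) ≈ 38.38°, λ = atan2(p_y, p_x) ≈ 46.52°.

≈ 38.4°N, 46.5°E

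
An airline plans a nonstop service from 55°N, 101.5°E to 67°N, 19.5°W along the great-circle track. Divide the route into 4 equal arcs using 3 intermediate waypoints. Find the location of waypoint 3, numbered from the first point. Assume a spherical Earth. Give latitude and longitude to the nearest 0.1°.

Convert each endpoint to a unit vector on the sphere (x = cos φ cos λ, y = cos φ sin λ, z = sin φ).
The central angle between the endpoints is δ = arccos(p₁·p₂) ≈ 0.878 rad (50.3°).
Interpolate at f = 3/4 with slerp weights a = sin((1−f)δ)/sin δ ≈ 0.283, b = sin(fδ)/sin δ ≈ 0.795.
p = a·p₁ + b·p₂ ≈ (0.261, 0.055, 0.964); φ = arcsin(p_z) ≈ 74.55°, λ = atan2(p_y, p_x) ≈ 11.99°.

≈ 74.6°N, 12.0°E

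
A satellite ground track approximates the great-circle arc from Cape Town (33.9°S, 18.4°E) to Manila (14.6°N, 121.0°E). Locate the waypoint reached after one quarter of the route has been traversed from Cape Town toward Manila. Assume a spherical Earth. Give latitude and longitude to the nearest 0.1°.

Convert each endpoint to a unit vector on the sphere (x = cos φ cos λ, y = cos φ sin λ, z = sin φ).
The central angle between the endpoints is δ = arccos(p₁·p₂) ≈ 1.892 rad (108.4°).
Interpolate at f = 1/4 with slerp weights a = sin((1−f)δ)/sin δ ≈ 1.042, b = sin(fδ)/sin δ ≈ 0.480.
p = a·p₁ + b·p₂ ≈ (0.581, 0.671, -0.460); φ = arcsin(p_z) ≈ -27.39°, λ = atan2(p_y, p_x) ≈ 49.11°.

≈ 27.4°S, 49.1°E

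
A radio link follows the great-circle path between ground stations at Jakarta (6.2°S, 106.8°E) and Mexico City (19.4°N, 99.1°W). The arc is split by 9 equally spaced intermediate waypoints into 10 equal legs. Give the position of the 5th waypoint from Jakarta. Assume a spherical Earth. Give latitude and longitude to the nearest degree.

Write both endpoints as unit vectors p₁, p₂ with components (cos φ cos λ, cos φ sin λ, sin φ).
The central angle between the endpoints is δ = arccos(p₁·p₂) ≈ 2.645 rad (151.6°).
Interpolate at f = 5/10 with slerp weights a = sin((1−f)δ)/sin δ ≈ 2.036, b = sin(fδ)/sin δ ≈ 2.036.
p = a·p₁ + b·p₂ ≈ (-0.889, 0.041, 0.456); φ = arcsin(p_z) ≈ 27.16°, λ = atan2(p_y, p_x) ≈ 177.33°.

≈ (27°N, 177°E)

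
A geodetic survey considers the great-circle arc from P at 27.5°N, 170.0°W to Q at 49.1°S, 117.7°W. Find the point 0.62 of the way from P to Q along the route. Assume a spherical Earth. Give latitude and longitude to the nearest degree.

≈ 21°S, 143°W

Write both endpoints as unit vectors p₁, p₂ with components (cos φ cos λ, cos φ sin λ, sin φ).
The central angle between the endpoints is δ = arccos(p₁·p₂) ≈ 1.565 rad (89.6°).
Interpolate at f = 0.62 with slerp weights a = sin((1−f)δ)/sin δ ≈ 0.560, b = sin(fδ)/sin δ ≈ 0.825.
p = a·p₁ + b·p₂ ≈ (-0.740, -0.565, -0.365); φ = arcsin(p_z) ≈ -21.40°, λ = atan2(p_y, p_x) ≈ -142.68°.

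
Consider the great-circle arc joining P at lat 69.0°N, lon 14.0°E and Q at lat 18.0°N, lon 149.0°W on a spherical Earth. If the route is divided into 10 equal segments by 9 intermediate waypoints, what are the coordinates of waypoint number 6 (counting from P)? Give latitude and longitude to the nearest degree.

≈ lat 55°N, lon 143°W

Write both endpoints as unit vectors p₁, p₂ with components (cos φ cos λ, cos φ sin λ, sin φ).
The central angle between the endpoints is δ = arccos(p₁·p₂) ≈ 1.608 rad (92.1°).
Interpolate at f = 6/10 with slerp weights a = sin((1−f)δ)/sin δ ≈ 0.600, b = sin(fδ)/sin δ ≈ 0.823.
p = a·p₁ + b·p₂ ≈ (-0.462, -0.351, 0.815); φ = arcsin(p_z) ≈ 54.55°, λ = atan2(p_y, p_x) ≈ -142.78°.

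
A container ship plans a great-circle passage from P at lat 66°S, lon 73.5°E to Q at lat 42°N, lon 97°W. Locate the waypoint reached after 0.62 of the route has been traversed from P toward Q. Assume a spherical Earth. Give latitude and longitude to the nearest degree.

≈ lat 17°S, lon 89°W

Convert each endpoint to a unit vector on the sphere (x = cos φ cos λ, y = cos φ sin λ, z = sin φ).
The central angle between the endpoints is δ = arccos(p₁·p₂) ≈ 2.713 rad (155.4°).
Interpolate at f = 0.62 with slerp weights a = sin((1−f)δ)/sin δ ≈ 2.062, b = sin(fδ)/sin δ ≈ 2.389.
p = a·p₁ + b·p₂ ≈ (0.022, -0.958, -0.285); φ = arcsin(p_z) ≈ -16.56°, λ = atan2(p_y, p_x) ≈ -88.70°.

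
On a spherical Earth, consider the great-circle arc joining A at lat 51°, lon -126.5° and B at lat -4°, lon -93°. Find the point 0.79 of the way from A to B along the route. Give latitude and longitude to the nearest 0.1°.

Convert each endpoint to a unit vector on the sphere (x = cos φ cos λ, y = cos φ sin λ, z = sin φ).
The central angle between the endpoints is δ = arccos(p₁·p₂) ≈ 1.082 rad (62.0°).
Interpolate at f = 0.79 with slerp weights a = sin((1−f)δ)/sin δ ≈ 0.255, b = sin(fδ)/sin δ ≈ 0.855.
p = a·p₁ + b·p₂ ≈ (-0.140, -0.980, 0.139); φ = arcsin(p_z) ≈ 7.97°, λ = atan2(p_y, p_x) ≈ -98.13°.

≈ lat 8.0°, lon -98.1°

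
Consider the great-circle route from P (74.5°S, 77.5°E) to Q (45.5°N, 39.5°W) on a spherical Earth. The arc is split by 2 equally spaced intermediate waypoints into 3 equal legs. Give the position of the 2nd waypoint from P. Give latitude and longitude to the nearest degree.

Write both endpoints as unit vectors p₁, p₂ with components (cos φ cos λ, cos φ sin λ, sin φ).
The central angle between the endpoints is δ = arccos(p₁·p₂) ≈ 2.453 rad (140.6°).
Interpolate at f = 2/3 with slerp weights a = sin((1−f)δ)/sin δ ≈ 1.149, b = sin(fδ)/sin δ ≈ 1.571.
p = a·p₁ + b·p₂ ≈ (0.916, -0.401, 0.014); φ = arcsin(p_z) ≈ 0.78°, λ = atan2(p_y, p_x) ≈ -23.63°.

≈ (1°N, 24°W)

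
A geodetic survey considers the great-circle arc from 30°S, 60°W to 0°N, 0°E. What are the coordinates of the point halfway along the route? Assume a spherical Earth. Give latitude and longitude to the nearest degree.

From cos δ = sin φ₁ sin φ₂ + cos φ₁ cos φ₂ cos Δλ, the central angle is δ ≈ 1.123 rad (64.3°).
Interpolate at f = 1/2 with slerp weights a = sin((1−f)δ)/sin δ ≈ 0.591, b = sin(fδ)/sin δ ≈ 0.591.
p = a·p₁ + b·p₂ ≈ (0.846, -0.443, -0.295); φ = arcsin(p_z) ≈ -17.18°, λ = atan2(p_y, p_x) ≈ -27.63°.

≈ 17°S, 28°W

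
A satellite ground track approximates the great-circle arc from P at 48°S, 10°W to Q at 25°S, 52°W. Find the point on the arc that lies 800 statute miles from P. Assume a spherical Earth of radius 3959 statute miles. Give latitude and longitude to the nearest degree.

≈ 43°S, 25°W

The haversine formula gives a central angle δ ≈ 0.700 rad (40.1°) between the endpoints. The total great-circle distance is δ·R ≈ 0.700 × 3959 ≈ 2772 mi, so the target fraction is f = 800/2772 ≈ 0.289.
Interpolate at f ≈ 0.289 with slerp weights a = sin((1−f)δ)/sin δ ≈ 0.741, b = sin(fδ)/sin δ ≈ 0.311.
p = a·p₁ + b·p₂ ≈ (0.662, -0.309, -0.683); φ = arcsin(p_z) ≈ -43.05°, λ = atan2(p_y, p_x) ≈ -24.98°.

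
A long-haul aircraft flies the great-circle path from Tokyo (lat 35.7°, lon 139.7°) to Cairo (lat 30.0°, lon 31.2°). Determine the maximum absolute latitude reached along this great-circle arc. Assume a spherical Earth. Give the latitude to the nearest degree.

≈ 48°

The great circle lies in the plane with unit normal n̂ = (p₁ × p₂)/|p₁ × p₂|.
Here n̂_z ≈ -0.669; the vertex latitude is φ_max = arccos|n̂_z| ≈ 48.0°.
Check via Clairaut: cos φ_max = |cos φ₁| · sin C = cos(35.7°)·sin(55.4°) ≈ 0.669, again giving ≈ 48.0°.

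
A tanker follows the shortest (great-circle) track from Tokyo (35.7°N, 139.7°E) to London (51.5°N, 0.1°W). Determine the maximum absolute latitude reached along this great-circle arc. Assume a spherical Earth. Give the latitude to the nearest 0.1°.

≈ 70.9°N

The great circle lies in the plane with unit normal n̂ = (p₁ × p₂)/|p₁ × p₂|.
Here n̂_z ≈ -0.327; the vertex latitude is φ_max = arccos|n̂_z| ≈ 70.9°.
Check via Clairaut: cos φ_max = |cos φ₁| · sin C = cos(35.7°)·sin(23.8°) ≈ 0.327, again giving ≈ 70.9°.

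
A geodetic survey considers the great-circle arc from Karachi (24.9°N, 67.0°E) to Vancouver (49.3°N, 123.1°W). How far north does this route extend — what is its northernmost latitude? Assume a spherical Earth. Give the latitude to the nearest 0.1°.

≈ 83.8°N

The great circle lies in the plane with unit normal n̂ = (p₁ × p₂)/|p₁ × p₂|.
Here n̂_z ≈ +0.108; the vertex latitude is φ_max = arccos|n̂_z| ≈ 83.8°.
Check via Clairaut: cos φ_max = |cos φ₁| · sin C = cos(24.9°)·sin(6.8°) ≈ 0.108, again giving ≈ 83.8°.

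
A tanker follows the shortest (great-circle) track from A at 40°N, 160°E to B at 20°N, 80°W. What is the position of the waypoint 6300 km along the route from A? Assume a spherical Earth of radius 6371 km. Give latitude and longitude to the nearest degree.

Write both endpoints as unit vectors p₁, p₂ with components (cos φ cos λ, cos φ sin λ, sin φ).
The central angle between the endpoints is δ = arccos(p₁·p₂) ≈ 1.711 rad (98.1°). The total great-circle distance is δ·R ≈ 1.711 × 6371 ≈ 10903 km, so the target fraction is f = 6300/10903 ≈ 0.578.
Interpolate at f ≈ 0.578 with slerp weights a = sin((1−f)δ)/sin δ ≈ 0.668, b = sin(fδ)/sin δ ≈ 0.844.
p = a·p₁ + b·p₂ ≈ (-0.343, -0.606, 0.718); φ = arcsin(p_z) ≈ 45.88°, λ = atan2(p_y, p_x) ≈ -119.52°.

≈ 46°N, 120°W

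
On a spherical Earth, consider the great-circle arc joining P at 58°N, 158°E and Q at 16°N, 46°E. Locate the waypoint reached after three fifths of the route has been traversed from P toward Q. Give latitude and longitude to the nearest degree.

Write both endpoints as unit vectors p₁, p₂ with components (cos φ cos λ, cos φ sin λ, sin φ).
The central angle between the endpoints is δ = arccos(p₁·p₂) ≈ 1.528 rad (87.5°).
Interpolate at f = 3/5 with slerp weights a = sin((1−f)δ)/sin δ ≈ 0.574, b = sin(fδ)/sin δ ≈ 0.794.
p = a·p₁ + b·p₂ ≈ (0.248, 0.663, 0.706); φ = arcsin(p_z) ≈ 44.91°, λ = atan2(p_y, p_x) ≈ 69.48°.

≈ 45°N, 69°E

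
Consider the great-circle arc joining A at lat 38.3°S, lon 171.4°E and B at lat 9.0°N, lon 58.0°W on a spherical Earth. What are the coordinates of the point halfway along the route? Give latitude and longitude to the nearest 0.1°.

≈ lat 31.3°S, lon 109.3°W

Write both endpoints as unit vectors p₁, p₂ with components (cos φ cos λ, cos φ sin λ, sin φ).
The central angle between the endpoints is δ = arccos(p₁·p₂) ≈ 2.216 rad (127.0°).
Interpolate at f = 1/2 with slerp weights a = sin((1−f)δ)/sin δ ≈ 1.120, b = sin(fδ)/sin δ ≈ 1.120.
p = a·p₁ + b·p₂ ≈ (-0.283, -0.807, -0.519); φ = arcsin(p_z) ≈ -31.26°, λ = atan2(p_y, p_x) ≈ -109.32°.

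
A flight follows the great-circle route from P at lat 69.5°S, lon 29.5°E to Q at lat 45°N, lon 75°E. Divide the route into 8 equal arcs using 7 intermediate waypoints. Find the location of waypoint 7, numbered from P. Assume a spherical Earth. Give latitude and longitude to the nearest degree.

≈ lat 31°N, lon 70°E

Write both endpoints as unit vectors p₁, p₂ with components (cos φ cos λ, cos φ sin λ, sin φ).
The central angle between the endpoints is δ = arccos(p₁·p₂) ≈ 2.081 rad (119.3°).
Interpolate at f = 7/8 with slerp weights a = sin((1−f)δ)/sin δ ≈ 0.295, b = sin(fδ)/sin δ ≈ 1.110.
p = a·p₁ + b·p₂ ≈ (0.293, 0.809, 0.509); φ = arcsin(p_z) ≈ 30.60°, λ = atan2(p_y, p_x) ≈ 70.09°.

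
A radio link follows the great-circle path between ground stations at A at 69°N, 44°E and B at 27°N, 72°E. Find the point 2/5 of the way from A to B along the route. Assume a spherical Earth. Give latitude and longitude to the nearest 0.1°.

≈ 52.9°N, 61.7°E

Write both endpoints as unit vectors p₁, p₂ with components (cos φ cos λ, cos φ sin λ, sin φ).
The central angle between the endpoints is δ = arccos(p₁·p₂) ≈ 0.787 rad (45.1°).
Interpolate at f = 2/5 with slerp weights a = sin((1−f)δ)/sin δ ≈ 0.642, b = sin(fδ)/sin δ ≈ 0.437.
p = a·p₁ + b·p₂ ≈ (0.286, 0.530, 0.798); φ = arcsin(p_z) ≈ 52.95°, λ = atan2(p_y, p_x) ≈ 61.67°.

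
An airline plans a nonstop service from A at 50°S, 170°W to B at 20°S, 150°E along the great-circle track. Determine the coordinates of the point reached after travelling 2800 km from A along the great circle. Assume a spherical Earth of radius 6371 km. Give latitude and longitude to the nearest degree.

≈ 34°S, 163°E

Write both endpoints as unit vectors p₁, p₂ with components (cos φ cos λ, cos φ sin λ, sin φ).
The central angle between the endpoints is δ = arccos(p₁·p₂) ≈ 0.760 rad (43.6°). The total great-circle distance is δ·R ≈ 0.760 × 6371 ≈ 4843 km, so the target fraction is f = 2800/4843 ≈ 0.578.
Interpolate at f ≈ 0.578 with slerp weights a = sin((1−f)δ)/sin δ ≈ 0.457, b = sin(fδ)/sin δ ≈ 0.617.
p = a·p₁ + b·p₂ ≈ (-0.792, 0.239, -0.562); φ = arcsin(p_z) ≈ -34.17°, λ = atan2(p_y, p_x) ≈ 163.21°.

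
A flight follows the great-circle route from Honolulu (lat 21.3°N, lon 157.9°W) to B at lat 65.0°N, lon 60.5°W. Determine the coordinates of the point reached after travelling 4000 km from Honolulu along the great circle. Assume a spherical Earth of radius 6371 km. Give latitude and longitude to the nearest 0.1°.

≈ lat 51.9°N, lon 133.4°W

Convert each endpoint to a unit vector on the sphere (x = cos φ cos λ, y = cos φ sin λ, z = sin φ).
The central angle between the endpoints is δ = arccos(p₁·p₂) ≈ 1.289 rad (73.8°). The total great-circle distance is δ·R ≈ 1.289 × 6371 ≈ 8209 km, so the target fraction is f = 4000/8209 ≈ 0.487.
Interpolate at f ≈ 0.487 with slerp weights a = sin((1−f)δ)/sin δ ≈ 0.639, b = sin(fδ)/sin δ ≈ 0.612.
p = a·p₁ + b·p₂ ≈ (-0.424, -0.449, 0.786); φ = arcsin(p_z) ≈ 51.85°, λ = atan2(p_y, p_x) ≈ -133.38°.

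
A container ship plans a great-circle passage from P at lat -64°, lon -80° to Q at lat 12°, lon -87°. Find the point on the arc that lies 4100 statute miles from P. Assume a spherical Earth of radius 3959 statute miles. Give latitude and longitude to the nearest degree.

Convert each endpoint to a unit vector on the sphere (x = cos φ cos λ, y = cos φ sin λ, z = sin φ).
The central angle between the endpoints is δ = arccos(p₁·p₂) ≈ 1.330 rad (76.2°). The total great-circle distance is δ·R ≈ 1.330 × 3959 ≈ 5264 mi, so the target fraction is f = 4100/5264 ≈ 0.779.
Interpolate at f ≈ 0.779 with slerp weights a = sin((1−f)δ)/sin δ ≈ 0.299, b = sin(fδ)/sin δ ≈ 0.886.
p = a·p₁ + b·p₂ ≈ (0.068, -0.994, -0.084); φ = arcsin(p_z) ≈ -4.83°, λ = atan2(p_y, p_x) ≈ -86.08°.

≈ lat -5°, lon -86°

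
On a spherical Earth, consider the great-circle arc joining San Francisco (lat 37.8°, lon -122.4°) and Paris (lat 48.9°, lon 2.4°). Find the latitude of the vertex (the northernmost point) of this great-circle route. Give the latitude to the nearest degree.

≈ 64°

The great circle lies in the plane with unit normal n̂ = (p₁ × p₂)/|p₁ × p₂|.
Here n̂_z ≈ +0.432; the vertex latitude is φ_max = arccos|n̂_z| ≈ 64.4°.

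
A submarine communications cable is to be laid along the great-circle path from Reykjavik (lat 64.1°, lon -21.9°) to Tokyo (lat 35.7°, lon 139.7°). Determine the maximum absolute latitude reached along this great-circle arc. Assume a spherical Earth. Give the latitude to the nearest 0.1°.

The great circle lies in the plane with unit normal n̂ = (p₁ × p₂)/|p₁ × p₂|.
Here n̂_z ≈ +0.114; the vertex latitude is φ_max = arccos|n̂_z| ≈ 83.5°.

≈ 83.5°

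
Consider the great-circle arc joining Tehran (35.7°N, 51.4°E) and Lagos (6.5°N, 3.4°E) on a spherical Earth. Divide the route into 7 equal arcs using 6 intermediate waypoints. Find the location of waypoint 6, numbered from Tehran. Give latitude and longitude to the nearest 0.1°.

Write both endpoints as unit vectors p₁, p₂ with components (cos φ cos λ, cos φ sin λ, sin φ).
The central angle between the endpoints is δ = arccos(p₁·p₂) ≈ 0.920 rad (52.7°).
Interpolate at f = 6/7 with slerp weights a = sin((1−f)δ)/sin δ ≈ 0.165, b = sin(fδ)/sin δ ≈ 0.892.
p = a·p₁ + b·p₂ ≈ (0.968, 0.157, 0.197); φ = arcsin(p_z) ≈ 11.36°, λ = atan2(p_y, p_x) ≈ 9.22°.

≈ 11.4°N, 9.2°E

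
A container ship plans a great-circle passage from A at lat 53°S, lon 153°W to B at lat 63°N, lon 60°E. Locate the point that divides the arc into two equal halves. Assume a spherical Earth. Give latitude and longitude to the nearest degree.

The haversine formula gives a central angle δ ≈ 2.796 rad (160.2°) between the endpoints.
Interpolate at f = 1/2 with slerp weights a = sin((1−f)δ)/sin δ ≈ 2.904, b = sin(fδ)/sin δ ≈ 2.904.
p = a·p₁ + b·p₂ ≈ (-0.898, 0.348, 0.268); φ = arcsin(p_z) ≈ 15.56°, λ = atan2(p_y, p_x) ≈ 158.80°.

≈ lat 16°N, lon 159°E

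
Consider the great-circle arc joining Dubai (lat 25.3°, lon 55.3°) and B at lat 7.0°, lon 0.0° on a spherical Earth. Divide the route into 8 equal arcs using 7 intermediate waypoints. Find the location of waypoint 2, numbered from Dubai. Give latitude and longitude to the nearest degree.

Write both endpoints as unit vectors p₁, p₂ with components (cos φ cos λ, cos φ sin λ, sin φ).
The central angle between the endpoints is δ = arccos(p₁·p₂) ≈ 0.973 rad (55.7°).
Interpolate at f = 2/8 with slerp weights a = sin((1−f)δ)/sin δ ≈ 0.807, b = sin(fδ)/sin δ ≈ 0.291.
p = a·p₁ + b·p₂ ≈ (0.704, 0.599, 0.380); φ = arcsin(p_z) ≈ 22.35°, λ = atan2(p_y, p_x) ≈ 40.40°.

≈ lat 22°, lon 40°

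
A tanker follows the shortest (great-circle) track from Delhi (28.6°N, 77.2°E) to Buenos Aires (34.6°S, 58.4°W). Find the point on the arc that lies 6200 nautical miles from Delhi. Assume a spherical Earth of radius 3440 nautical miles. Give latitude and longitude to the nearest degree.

≈ 24°S, 15°W

Write both endpoints as unit vectors p₁, p₂ with components (cos φ cos λ, cos φ sin λ, sin φ).
The central angle between the endpoints is δ = arccos(p₁·p₂) ≈ 2.479 rad (142.0°). The total great-circle distance is δ·R ≈ 2.479 × 3440 ≈ 8526 nmi, so the target fraction is f = 6200/8526 ≈ 0.727.
Interpolate at f ≈ 0.727 with slerp weights a = sin((1−f)δ)/sin δ ≈ 1.017, b = sin(fδ)/sin δ ≈ 1.581.
p = a·p₁ + b·p₂ ≈ (0.880, -0.238, -0.411); φ = arcsin(p_z) ≈ -24.28°, λ = atan2(p_y, p_x) ≈ -15.14°.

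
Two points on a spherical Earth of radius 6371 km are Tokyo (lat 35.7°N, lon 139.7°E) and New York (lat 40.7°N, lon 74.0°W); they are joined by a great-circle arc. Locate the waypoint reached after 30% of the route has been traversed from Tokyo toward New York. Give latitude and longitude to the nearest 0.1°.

≈ lat 60.3°N, lon 164.4°E

The haversine formula gives a central angle δ ≈ 1.703 rad (97.6°) between the endpoints.
Interpolate at f = 0.30 with slerp weights a = sin((1−f)δ)/sin δ ≈ 0.937, b = sin(fδ)/sin δ ≈ 0.493.
p = a·p₁ + b·p₂ ≈ (-0.477, 0.133, 0.869); φ = arcsin(p_z) ≈ 60.29°, λ = atan2(p_y, p_x) ≈ 164.45°.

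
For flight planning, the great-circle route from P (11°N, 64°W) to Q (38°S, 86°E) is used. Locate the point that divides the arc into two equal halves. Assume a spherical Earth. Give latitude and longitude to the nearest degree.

≈ (41°S, 11°W)

Convert each endpoint to a unit vector on the sphere (x = cos φ cos λ, y = cos φ sin λ, z = sin φ).
The central angle between the endpoints is δ = arccos(p₁·p₂) ≈ 2.477 rad (141.9°).
Interpolate at f = 1/2 with slerp weights a = sin((1−f)δ)/sin δ ≈ 1.533, b = sin(fδ)/sin δ ≈ 1.533.
p = a·p₁ + b·p₂ ≈ (0.744, -0.148, -0.651); φ = arcsin(p_z) ≈ -40.65°, λ = atan2(p_y, p_x) ≈ -11.21°.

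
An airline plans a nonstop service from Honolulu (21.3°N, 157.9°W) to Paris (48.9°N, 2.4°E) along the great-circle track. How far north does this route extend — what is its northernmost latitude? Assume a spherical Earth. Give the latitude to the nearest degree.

≈ 77°N

The great circle lies in the plane with unit normal n̂ = (p₁ × p₂)/|p₁ × p₂|.
Here n̂_z ≈ +0.217; the vertex latitude is φ_max = arccos|n̂_z| ≈ 77.5°.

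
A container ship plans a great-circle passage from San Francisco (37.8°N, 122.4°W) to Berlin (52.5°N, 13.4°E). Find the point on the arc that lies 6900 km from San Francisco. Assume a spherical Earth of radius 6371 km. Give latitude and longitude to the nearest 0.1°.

Write both endpoints as unit vectors p₁, p₂ with components (cos φ cos λ, cos φ sin λ, sin φ).
The central angle between the endpoints is δ = arccos(p₁·p₂) ≈ 1.429 rad (81.9°). The total great-circle distance is δ·R ≈ 1.429 × 6371 ≈ 9104 km, so the target fraction is f = 6900/9104 ≈ 0.758.
Interpolate at f ≈ 0.758 with slerp weights a = sin((1−f)δ)/sin δ ≈ 0.342, b = sin(fδ)/sin δ ≈ 0.892.
p = a·p₁ + b·p₂ ≈ (0.383, -0.103, 0.918); φ = arcsin(p_z) ≈ 66.61°, λ = atan2(p_y, p_x) ≈ -14.98°.

≈ 66.6°N, 15.0°W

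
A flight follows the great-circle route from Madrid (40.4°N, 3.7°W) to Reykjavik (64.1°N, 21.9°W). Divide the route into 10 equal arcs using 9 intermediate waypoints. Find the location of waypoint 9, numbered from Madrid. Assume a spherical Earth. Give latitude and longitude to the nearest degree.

≈ (62°N, 19°W)

Write both endpoints as unit vectors p₁, p₂ with components (cos φ cos λ, cos φ sin λ, sin φ).
The central angle between the endpoints is δ = arccos(p₁·p₂) ≈ 0.453 rad (26.0°).
Interpolate at f = 9/10 with slerp weights a = sin((1−f)δ)/sin δ ≈ 0.103, b = sin(fδ)/sin δ ≈ 0.906.
p = a·p₁ + b·p₂ ≈ (0.446, -0.153, 0.882); φ = arcsin(p_z) ≈ 61.89°, λ = atan2(p_y, p_x) ≈ -18.91°.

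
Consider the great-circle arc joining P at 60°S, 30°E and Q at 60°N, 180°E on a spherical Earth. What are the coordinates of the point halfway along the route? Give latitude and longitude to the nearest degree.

≈ 0°N, 105°E

From cos δ = sin φ₁ sin φ₂ + cos φ₁ cos φ₂ cos Δλ, the central angle is δ ≈ 2.882 rad (165.1°).
Interpolate at f = 1/2 with slerp weights a = sin((1−f)δ)/sin δ ≈ 3.864, b = sin(fδ)/sin δ ≈ 3.864.
p = a·p₁ + b·p₂ ≈ (-0.259, 0.966, 0.000); φ = arcsin(p_z) ≈ 0.00°, λ = atan2(p_y, p_x) ≈ 105.00°.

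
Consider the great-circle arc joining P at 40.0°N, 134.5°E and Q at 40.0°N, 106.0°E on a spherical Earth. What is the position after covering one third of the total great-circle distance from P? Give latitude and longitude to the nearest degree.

≈ 41°N, 125°E

From cos δ = sin φ₁ sin φ₂ + cos φ₁ cos φ₂ cos Δλ, the central angle is δ ≈ 0.379 rad (21.7°).
Interpolate at f = 1/3 with slerp weights a = sin((1−f)δ)/sin δ ≈ 0.676, b = sin(fδ)/sin δ ≈ 0.341.
p = a·p₁ + b·p₂ ≈ (-0.435, 0.620, 0.653); φ = arcsin(p_z) ≈ 40.78°, λ = atan2(p_y, p_x) ≈ 125.04°.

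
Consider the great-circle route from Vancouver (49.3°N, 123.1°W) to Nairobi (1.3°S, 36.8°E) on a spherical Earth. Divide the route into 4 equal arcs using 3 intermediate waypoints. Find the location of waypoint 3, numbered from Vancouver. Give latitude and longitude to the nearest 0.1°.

≈ 29.4°N, 26.6°E

Write both endpoints as unit vectors p₁, p₂ with components (cos φ cos λ, cos φ sin λ, sin φ).
The central angle between the endpoints is δ = arccos(p₁·p₂) ≈ 2.252 rad (129.0°).
Interpolate at f = 3/4 with slerp weights a = sin((1−f)δ)/sin δ ≈ 0.687, b = sin(fδ)/sin δ ≈ 1.278.
p = a·p₁ + b·p₂ ≈ (0.778, 0.390, 0.492); φ = arcsin(p_z) ≈ 29.45°, λ = atan2(p_y, p_x) ≈ 26.62°.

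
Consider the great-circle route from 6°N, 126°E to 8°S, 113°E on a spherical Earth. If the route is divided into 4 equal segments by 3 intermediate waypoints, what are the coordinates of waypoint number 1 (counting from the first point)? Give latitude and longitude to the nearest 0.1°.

Write both endpoints as unit vectors p₁, p₂ with components (cos φ cos λ, cos φ sin λ, sin φ).
The central angle between the endpoints is δ = arccos(p₁·p₂) ≈ 0.333 rad (19.1°).
Interpolate at f = 1/4 with slerp weights a = sin((1−f)δ)/sin δ ≈ 0.756, b = sin(fδ)/sin δ ≈ 0.254.
p = a·p₁ + b·p₂ ≈ (-0.540, 0.840, 0.044); φ = arcsin(p_z) ≈ 2.50°, λ = atan2(p_y, p_x) ≈ 122.75°.

≈ 2.5°N, 122.7°E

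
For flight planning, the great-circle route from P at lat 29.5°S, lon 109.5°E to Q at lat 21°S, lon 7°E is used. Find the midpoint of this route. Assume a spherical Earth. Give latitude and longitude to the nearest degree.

≈ lat 37°S, lon 56°E

Write both endpoints as unit vectors p₁, p₂ with components (cos φ cos λ, cos φ sin λ, sin φ).
The central angle between the endpoints is δ = arccos(p₁·p₂) ≈ 1.570 rad (90.0°).
Interpolate at f = 1/2 with slerp weights a = sin((1−f)δ)/sin δ ≈ 0.707, b = sin(fδ)/sin δ ≈ 0.707.
p = a·p₁ + b·p₂ ≈ (0.450, 0.660, -0.601); φ = arcsin(p_z) ≈ -36.97°, λ = atan2(p_y, p_x) ≈ 55.75°.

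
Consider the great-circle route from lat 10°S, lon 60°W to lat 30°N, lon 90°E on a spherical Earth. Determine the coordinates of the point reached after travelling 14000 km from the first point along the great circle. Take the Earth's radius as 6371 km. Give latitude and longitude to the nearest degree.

Write both endpoints as unit vectors p₁, p₂ with components (cos φ cos λ, cos φ sin λ, sin φ).
The central angle between the endpoints is δ = arccos(p₁·p₂) ≈ 2.542 rad (145.6°). The total great-circle distance is δ·R ≈ 2.542 × 6371 ≈ 16194 km, so the target fraction is f = 14000/16194 ≈ 0.865.
Interpolate at f ≈ 0.865 with slerp weights a = sin((1−f)δ)/sin δ ≈ 0.598, b = sin(fδ)/sin δ ≈ 1.435.
p = a·p₁ + b·p₂ ≈ (0.294, 0.733, 0.614); φ = arcsin(p_z) ≈ 37.85°, λ = atan2(p_y, p_x) ≈ 68.11°.

≈ lat 38°N, lon 68°E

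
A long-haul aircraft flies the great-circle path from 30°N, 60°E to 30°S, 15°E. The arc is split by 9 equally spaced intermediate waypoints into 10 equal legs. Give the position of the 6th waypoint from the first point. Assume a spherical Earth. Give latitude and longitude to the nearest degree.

Write both endpoints as unit vectors p₁, p₂ with components (cos φ cos λ, cos φ sin λ, sin φ).
The central angle between the endpoints is δ = arccos(p₁·p₂) ≈ 1.287 rad (73.7°).
Interpolate at f = 6/10 with slerp weights a = sin((1−f)δ)/sin δ ≈ 0.513, b = sin(fδ)/sin δ ≈ 0.727.
p = a·p₁ + b·p₂ ≈ (0.830, 0.547, -0.107); φ = arcsin(p_z) ≈ -6.14°, λ = atan2(p_y, p_x) ≈ 33.41°.

≈ 6°S, 33°E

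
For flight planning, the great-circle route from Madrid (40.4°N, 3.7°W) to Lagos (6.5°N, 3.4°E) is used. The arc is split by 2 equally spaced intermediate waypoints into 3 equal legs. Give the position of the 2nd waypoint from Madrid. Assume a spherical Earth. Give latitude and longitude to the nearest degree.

≈ 18°N, 1°E

Convert each endpoint to a unit vector on the sphere (x = cos φ cos λ, y = cos φ sin λ, z = sin φ).
The central angle between the endpoints is δ = arccos(p₁·p₂) ≈ 0.602 rad (34.5°).
Interpolate at f = 2/3 with slerp weights a = sin((1−f)δ)/sin δ ≈ 0.352, b = sin(fδ)/sin δ ≈ 0.690.
p = a·p₁ + b·p₂ ≈ (0.952, 0.023, 0.306); φ = arcsin(p_z) ≈ 17.83°, λ = atan2(p_y, p_x) ≈ 1.41°.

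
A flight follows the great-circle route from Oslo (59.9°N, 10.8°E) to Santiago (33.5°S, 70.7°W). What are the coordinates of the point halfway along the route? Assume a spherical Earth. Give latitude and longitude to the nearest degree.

≈ (17°N, 42°W)

Convert each endpoint to a unit vector on the sphere (x = cos φ cos λ, y = cos φ sin λ, z = sin φ).
The central angle between the endpoints is δ = arccos(p₁·p₂) ≈ 2.000 rad (114.6°).
Interpolate at f = 1/2 with slerp weights a = sin((1−f)δ)/sin δ ≈ 0.925, b = sin(fδ)/sin δ ≈ 0.925.
p = a·p₁ + b·p₂ ≈ (0.711, -0.641, 0.290); φ = arcsin(p_z) ≈ 16.84°, λ = atan2(p_y, p_x) ≈ -42.05°.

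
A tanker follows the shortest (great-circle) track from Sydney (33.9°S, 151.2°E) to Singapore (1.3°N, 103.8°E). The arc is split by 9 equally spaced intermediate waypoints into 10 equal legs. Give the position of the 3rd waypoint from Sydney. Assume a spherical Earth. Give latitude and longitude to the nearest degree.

From cos δ = sin φ₁ sin φ₂ + cos φ₁ cos φ₂ cos Δλ, the central angle is δ ≈ 0.990 rad (56.7°).
Interpolate at f = 3/10 with slerp weights a = sin((1−f)δ)/sin δ ≈ 0.764, b = sin(fδ)/sin δ ≈ 0.350.
p = a·p₁ + b·p₂ ≈ (-0.639, 0.645, -0.418); φ = arcsin(p_z) ≈ -24.72°, λ = atan2(p_y, p_x) ≈ 134.73°.

≈ 25°S, 135°E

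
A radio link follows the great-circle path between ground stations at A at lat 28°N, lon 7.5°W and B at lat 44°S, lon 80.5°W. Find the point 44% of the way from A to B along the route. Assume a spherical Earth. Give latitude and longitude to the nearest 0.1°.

The haversine formula gives a central angle δ ≈ 1.712 rad (98.1°) between the endpoints.
Interpolate at f = 0.44 with slerp weights a = sin((1−f)δ)/sin δ ≈ 0.827, b = sin(fδ)/sin δ ≈ 0.691.
p = a·p₁ + b·p₂ ≈ (0.806, -0.585, -0.092); φ = arcsin(p_z) ≈ -5.27°, λ = atan2(p_y, p_x) ≈ -36.00°.

≈ lat 5.3°S, lon 36.0°W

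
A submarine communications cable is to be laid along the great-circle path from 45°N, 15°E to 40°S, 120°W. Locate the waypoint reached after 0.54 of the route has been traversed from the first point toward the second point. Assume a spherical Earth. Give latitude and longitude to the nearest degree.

≈ 2°N, 62°W

From cos δ = sin φ₁ sin φ₂ + cos φ₁ cos φ₂ cos Δλ, the central angle is δ ≈ 2.564 rad (146.9°).
Interpolate at f = 0.54 with slerp weights a = sin((1−f)δ)/sin δ ≈ 1.692, b = sin(fδ)/sin δ ≈ 1.799.
p = a·p₁ + b·p₂ ≈ (0.467, -0.884, 0.040); φ = arcsin(p_z) ≈ 2.30°, λ = atan2(p_y, p_x) ≈ -62.16°.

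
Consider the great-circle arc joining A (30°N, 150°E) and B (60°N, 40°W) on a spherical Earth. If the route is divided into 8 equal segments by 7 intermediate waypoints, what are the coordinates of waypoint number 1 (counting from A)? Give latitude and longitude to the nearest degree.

≈ (41°N, 151°E)

The haversine formula gives a central angle δ ≈ 1.564 rad (89.6°) between the endpoints.
Interpolate at f = 1/8 with slerp weights a = sin((1−f)δ)/sin δ ≈ 0.980, b = sin(fδ)/sin δ ≈ 0.194.
p = a·p₁ + b·p₂ ≈ (-0.660, 0.362, 0.658); φ = arcsin(p_z) ≈ 41.15°, λ = atan2(p_y, p_x) ≈ 151.28°.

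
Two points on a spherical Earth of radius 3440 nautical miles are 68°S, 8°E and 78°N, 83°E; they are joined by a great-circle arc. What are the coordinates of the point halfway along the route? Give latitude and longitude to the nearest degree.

≈ 6°N, 33°E

The haversine formula gives a central angle δ ≈ 2.661 rad (152.5°) between the endpoints.
Interpolate at f = 1/2 with slerp weights a = sin((1−f)δ)/sin δ ≈ 2.101, b = sin(fδ)/sin δ ≈ 2.101.
p = a·p₁ + b·p₂ ≈ (0.833, 0.543, 0.107); φ = arcsin(p_z) ≈ 6.15°, λ = atan2(p_y, p_x) ≈ 33.12°.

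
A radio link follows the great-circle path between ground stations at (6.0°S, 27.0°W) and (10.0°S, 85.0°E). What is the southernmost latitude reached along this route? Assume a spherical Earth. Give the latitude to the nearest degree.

≈ 14°S

The great circle lies in the plane with unit normal n̂ = (p₁ × p₂)/|p₁ × p₂|.
Here n̂_z ≈ +0.969; the vertex latitude is φ_max = arccos|n̂_z| ≈ 14.3°.
Check via Clairaut: cos φ_max = |cos φ₁| · sin C = cos(6.0°)·sin(103.0°) ≈ 0.969, again giving ≈ 14.3°.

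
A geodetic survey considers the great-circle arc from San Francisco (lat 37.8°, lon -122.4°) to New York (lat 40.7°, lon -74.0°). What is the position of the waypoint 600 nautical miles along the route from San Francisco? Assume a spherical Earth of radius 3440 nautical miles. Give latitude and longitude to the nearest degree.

Convert each endpoint to a unit vector on the sphere (x = cos φ cos λ, y = cos φ sin λ, z = sin φ).
The central angle between the endpoints is δ = arccos(p₁·p₂) ≈ 0.648 rad (37.1°). The total great-circle distance is δ·R ≈ 0.648 × 3440 ≈ 2229 nmi, so the target fraction is f = 600/2229 ≈ 0.269.
Interpolate at f ≈ 0.269 with slerp weights a = sin((1−f)δ)/sin δ ≈ 0.756, b = sin(fδ)/sin δ ≈ 0.288.
p = a·p₁ + b·p₂ ≈ (-0.260, -0.714, 0.651); φ = arcsin(p_z) ≈ 40.59°, λ = atan2(p_y, p_x) ≈ -110.00°.

≈ lat 41°, lon -110°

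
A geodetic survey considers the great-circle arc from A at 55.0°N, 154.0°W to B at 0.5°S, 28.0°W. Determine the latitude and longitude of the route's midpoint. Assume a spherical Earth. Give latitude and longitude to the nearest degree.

Convert each endpoint to a unit vector on the sphere (x = cos φ cos λ, y = cos φ sin λ, z = sin φ).
The central angle between the endpoints is δ = arccos(p₁·p₂) ≈ 1.922 rad (110.1°).
Interpolate at f = 1/2 with slerp weights a = sin((1−f)δ)/sin δ ≈ 0.873, b = sin(fδ)/sin δ ≈ 0.873.
p = a·p₁ + b·p₂ ≈ (0.321, -0.629, 0.708); φ = arcsin(p_z) ≈ 45.05°, λ = atan2(p_y, p_x) ≈ -63.00°.

≈ 45°N, 63°W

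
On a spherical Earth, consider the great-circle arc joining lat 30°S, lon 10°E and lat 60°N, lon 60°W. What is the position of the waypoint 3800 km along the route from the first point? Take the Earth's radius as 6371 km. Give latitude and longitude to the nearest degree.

Convert each endpoint to a unit vector on the sphere (x = cos φ cos λ, y = cos φ sin λ, z = sin φ).
The central angle between the endpoints is δ = arccos(p₁·p₂) ≈ 1.860 rad (106.6°). The total great-circle distance is δ·R ≈ 1.860 × 6371 ≈ 11848 km, so the target fraction is f = 3800/11848 ≈ 0.321.
Interpolate at f ≈ 0.321 with slerp weights a = sin((1−f)δ)/sin δ ≈ 0.994, b = sin(fδ)/sin δ ≈ 0.586.
p = a·p₁ + b·p₂ ≈ (0.995, -0.104, 0.010); φ = arcsin(p_z) ≈ 0.59°, λ = atan2(p_y, p_x) ≈ -5.98°.

≈ lat 1°N, lon 6°W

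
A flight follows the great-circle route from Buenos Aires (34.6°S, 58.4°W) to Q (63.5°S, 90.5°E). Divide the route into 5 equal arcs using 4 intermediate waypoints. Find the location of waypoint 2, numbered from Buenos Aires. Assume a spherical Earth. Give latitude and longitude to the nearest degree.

≈ (64°S, 42°W)

The haversine formula gives a central angle δ ≈ 1.376 rad (78.8°) between the endpoints.
Interpolate at f = 2/5 with slerp weights a = sin((1−f)δ)/sin δ ≈ 0.749, b = sin(fδ)/sin δ ≈ 0.533.
p = a·p₁ + b·p₂ ≈ (0.321, -0.287, -0.902); φ = arcsin(p_z) ≈ -64.48°, λ = atan2(p_y, p_x) ≈ -41.83°.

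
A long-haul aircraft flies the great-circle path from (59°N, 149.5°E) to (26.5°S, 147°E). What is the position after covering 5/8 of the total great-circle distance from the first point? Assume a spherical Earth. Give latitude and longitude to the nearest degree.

From cos δ = sin φ₁ sin φ₂ + cos φ₁ cos φ₂ cos Δλ, the central angle is δ ≈ 1.493 rad (85.5°).
Interpolate at f = 5/8 with slerp weights a = sin((1−f)δ)/sin δ ≈ 0.533, b = sin(fδ)/sin δ ≈ 0.806.
p = a·p₁ + b·p₂ ≈ (-0.841, 0.532, 0.097); φ = arcsin(p_z) ≈ 5.57°, λ = atan2(p_y, p_x) ≈ 147.69°.

≈ (6°N, 148°E)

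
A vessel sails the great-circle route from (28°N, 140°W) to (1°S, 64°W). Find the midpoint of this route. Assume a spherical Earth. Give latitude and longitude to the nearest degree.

Convert each endpoint to a unit vector on the sphere (x = cos φ cos λ, y = cos φ sin λ, z = sin φ).
The central angle between the endpoints is δ = arccos(p₁·p₂) ≈ 1.364 rad (78.1°).
Interpolate at f = 1/2 with slerp weights a = sin((1−f)δ)/sin δ ≈ 0.644, b = sin(fδ)/sin δ ≈ 0.644.
p = a·p₁ + b·p₂ ≈ (-0.153, -0.944, 0.291); φ = arcsin(p_z) ≈ 16.93°, λ = atan2(p_y, p_x) ≈ -99.22°.

≈ (17°N, 99°W)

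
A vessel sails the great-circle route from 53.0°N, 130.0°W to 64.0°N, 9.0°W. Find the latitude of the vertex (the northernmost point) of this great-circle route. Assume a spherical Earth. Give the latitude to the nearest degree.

The great circle lies in the plane with unit normal n̂ = (p₁ × p₂)/|p₁ × p₂|.
Here n̂_z ≈ +0.278; the vertex latitude is φ_max = arccos|n̂_z| ≈ 73.9°.
Check via Clairaut: cos φ_max = |cos φ₁| · sin C = cos(53.0°)·sin(27.5°) ≈ 0.278, again giving ≈ 73.9°.

≈ 74°N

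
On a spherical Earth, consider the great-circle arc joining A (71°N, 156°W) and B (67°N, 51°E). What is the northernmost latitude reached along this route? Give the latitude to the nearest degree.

The great circle lies in the plane with unit normal n̂ = (p₁ × p₂)/|p₁ × p₂|.
Here n̂_z ≈ -0.088; the vertex latitude is φ_max = arccos|n̂_z| ≈ 84.9°.
Check via Clairaut: cos φ_max = |cos φ₁| · sin C = cos(71.0°)·sin(15.8°) ≈ 0.088, again giving ≈ 84.9°.

≈ 85°N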